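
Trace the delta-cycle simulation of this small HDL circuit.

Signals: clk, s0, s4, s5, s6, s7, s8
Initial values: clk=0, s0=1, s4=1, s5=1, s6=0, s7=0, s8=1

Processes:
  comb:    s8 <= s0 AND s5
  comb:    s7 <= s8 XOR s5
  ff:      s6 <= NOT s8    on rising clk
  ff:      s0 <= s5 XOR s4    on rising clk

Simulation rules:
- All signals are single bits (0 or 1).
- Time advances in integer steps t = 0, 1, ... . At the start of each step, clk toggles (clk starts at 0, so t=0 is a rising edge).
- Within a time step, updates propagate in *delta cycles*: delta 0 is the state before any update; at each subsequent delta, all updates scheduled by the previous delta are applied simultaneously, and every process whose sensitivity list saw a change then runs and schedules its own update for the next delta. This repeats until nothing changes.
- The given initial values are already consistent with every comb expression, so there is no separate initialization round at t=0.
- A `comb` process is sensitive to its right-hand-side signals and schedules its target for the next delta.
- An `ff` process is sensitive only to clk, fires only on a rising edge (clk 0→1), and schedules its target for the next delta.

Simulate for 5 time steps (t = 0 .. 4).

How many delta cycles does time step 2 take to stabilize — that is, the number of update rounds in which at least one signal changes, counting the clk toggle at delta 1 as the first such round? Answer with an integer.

[bits: s0,clk,s6,s4,s8,s7,s5]
t=0: Δ0=1001101 Δ1=1101101 Δ2=0101101 Δ3=0101001 Δ4=0101011 | 4Δ
t=1: Δ0=0101011 Δ1=0001011 | 1Δ
t=2: Δ0=0001011 Δ1=0101011 Δ2=0111011 | 2Δ
t=3: Δ0=0111011 Δ1=0011011 | 1Δ
t=4: Δ0=0011011 Δ1=0111011 | 1Δ

2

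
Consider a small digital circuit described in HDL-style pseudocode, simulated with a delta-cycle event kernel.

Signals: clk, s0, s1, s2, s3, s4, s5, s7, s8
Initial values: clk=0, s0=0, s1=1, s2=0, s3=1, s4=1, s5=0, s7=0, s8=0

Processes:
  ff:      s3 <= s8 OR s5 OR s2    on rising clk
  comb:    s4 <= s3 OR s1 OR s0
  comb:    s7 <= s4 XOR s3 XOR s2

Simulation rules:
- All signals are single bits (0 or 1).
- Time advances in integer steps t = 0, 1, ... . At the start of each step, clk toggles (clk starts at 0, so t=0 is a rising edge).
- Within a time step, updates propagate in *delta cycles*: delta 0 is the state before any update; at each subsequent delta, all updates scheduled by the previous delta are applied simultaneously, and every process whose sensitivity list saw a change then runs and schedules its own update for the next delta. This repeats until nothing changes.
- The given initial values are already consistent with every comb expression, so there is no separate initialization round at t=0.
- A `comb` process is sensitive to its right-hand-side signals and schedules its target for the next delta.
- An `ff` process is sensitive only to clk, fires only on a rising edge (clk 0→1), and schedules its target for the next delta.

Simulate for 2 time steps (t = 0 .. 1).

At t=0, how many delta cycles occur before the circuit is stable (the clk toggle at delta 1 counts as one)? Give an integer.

3

[bits: s3,s7,s2,s8,s1,s4,clk,s0,s5]
t=0: Δ0=100011000 Δ1=100011100 Δ2=000011100 Δ3=010011100 | 3Δ
t=1: Δ0=010011100 Δ1=010011000 | 1Δ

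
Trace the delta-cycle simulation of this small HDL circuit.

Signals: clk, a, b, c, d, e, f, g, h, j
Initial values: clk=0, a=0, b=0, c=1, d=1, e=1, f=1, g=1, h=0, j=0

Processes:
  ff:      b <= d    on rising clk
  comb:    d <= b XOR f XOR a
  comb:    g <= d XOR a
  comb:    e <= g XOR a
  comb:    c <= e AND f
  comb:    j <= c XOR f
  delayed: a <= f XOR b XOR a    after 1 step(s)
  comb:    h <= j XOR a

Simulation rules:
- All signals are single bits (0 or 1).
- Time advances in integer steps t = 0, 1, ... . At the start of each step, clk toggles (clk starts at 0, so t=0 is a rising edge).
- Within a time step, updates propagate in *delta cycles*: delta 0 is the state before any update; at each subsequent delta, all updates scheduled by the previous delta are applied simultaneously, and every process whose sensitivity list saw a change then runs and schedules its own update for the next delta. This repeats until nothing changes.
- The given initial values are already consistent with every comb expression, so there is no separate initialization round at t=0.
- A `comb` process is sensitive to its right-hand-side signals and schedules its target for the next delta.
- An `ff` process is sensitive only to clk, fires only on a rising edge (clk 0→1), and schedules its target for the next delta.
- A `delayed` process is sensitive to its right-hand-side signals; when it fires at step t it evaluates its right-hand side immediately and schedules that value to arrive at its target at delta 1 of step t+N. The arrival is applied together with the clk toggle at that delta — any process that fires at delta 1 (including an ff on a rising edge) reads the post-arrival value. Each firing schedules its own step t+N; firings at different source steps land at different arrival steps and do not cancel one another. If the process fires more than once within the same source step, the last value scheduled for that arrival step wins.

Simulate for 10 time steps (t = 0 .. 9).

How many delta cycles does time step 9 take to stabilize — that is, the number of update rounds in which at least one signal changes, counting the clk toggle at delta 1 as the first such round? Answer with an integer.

t=0 Δ0: c=1 f=1 d=1 h=0 b=0 e=1 clk=0 j=0 a=0 g=1
  Δ1: clk:0→1
  Δ2: b:0→1
  Δ3: d:1→0
  Δ4: g:1→0
  Δ5: e:1→0
  Δ6: c:1→0
  Δ7: j:0→1
  Δ8: h:0→1
  (8Δ to stable)
t=1 Δ0: c=0 f=1 d=0 h=1 b=1 e=0 clk=1 j=1 a=0 g=0
  Δ1: clk:1→0
  (1Δ to stable)
t=2 Δ0: c=0 f=1 d=0 h=1 b=1 e=0 clk=0 j=1 a=0 g=0
  Δ1: clk:0→1
  Δ2: b:1→0
  Δ3: d:0→1
  Δ4: g:0→1
  Δ5: e:0→1
  Δ6: c:0→1
  Δ7: j:1→0
  Δ8: h:1→0
  (8Δ to stable)
t=3 Δ0: c=1 f=1 d=1 h=0 b=0 e=1 clk=1 j=0 a=0 g=1
  Δ1: clk:1→0, a:0→1
  Δ2: d:1→0, h:0→1, e:1→0, g:1→0
  Δ3: c:1→0, e:0→1, g:0→1
  Δ4: c:0→1, e:1→0, j:0→1
  Δ5: c:1→0, h:1→0, j:1→0
  Δ6: h:0→1, j:0→1
  Δ7: h:1→0
  (7Δ to stable)
t=4 Δ0: c=0 f=1 d=0 h=0 b=0 e=0 clk=0 j=1 a=1 g=1
  Δ1: clk:0→1, a:1→0
  Δ2: d:0→1, h:0→1, e:0→1, g:1→0
  Δ3: c:0→1, e:1→0, g:0→1
  Δ4: c:1→0, e:0→1, j:1→0
  Δ5: c:0→1, h:1→0, j:0→1
  Δ6: h:0→1, j:1→0
  Δ7: h:1→0
  (7Δ to stable)
t=5 Δ0: c=1 f=1 d=1 h=0 b=0 e=1 clk=1 j=0 a=0 g=1
  Δ1: clk:1→0, a:0→1
  Δ2: d:1→0, h:0→1, e:1→0, g:1→0
  Δ3: c:1→0, e:0→1, g:0→1
  Δ4: c:0→1, e:1→0, j:0→1
  Δ5: c:1→0, h:1→0, j:1→0
  Δ6: h:0→1, j:0→1
  Δ7: h:1→0
  (7Δ to stable)
t=6 Δ0: c=0 f=1 d=0 h=0 b=0 e=0 clk=0 j=1 a=1 g=1
  Δ1: clk:0→1, a:1→0
  Δ2: d:0→1, h:0→1, e:0→1, g:1→0
  Δ3: c:0→1, e:1→0, g:0→1
  Δ4: c:1→0, e:0→1, j:1→0
  Δ5: c:0→1, h:1→0, j:0→1
  Δ6: h:0→1, j:1→0
  Δ7: h:1→0
  (7Δ to stable)
t=7 Δ0: c=1 f=1 d=1 h=0 b=0 e=1 clk=1 j=0 a=0 g=1
  Δ1: clk:1→0, a:0→1
  Δ2: d:1→0, h:0→1, e:1→0, g:1→0
  Δ3: c:1→0, e:0→1, g:0→1
  Δ4: c:0→1, e:1→0, j:0→1
  Δ5: c:1→0, h:1→0, j:1→0
  Δ6: h:0→1, j:0→1
  Δ7: h:1→0
  (7Δ to stable)
t=8 Δ0: c=0 f=1 d=0 h=0 b=0 e=0 clk=0 j=1 a=1 g=1
  Δ1: clk:0→1, a:1→0
  Δ2: d:0→1, h:0→1, e:0→1, g:1→0
  Δ3: c:0→1, e:1→0, g:0→1
  Δ4: c:1→0, e:0→1, j:1→0
  Δ5: c:0→1, h:1→0, j:0→1
  Δ6: h:0→1, j:1→0
  Δ7: h:1→0
  (7Δ to stable)
t=9 Δ0: c=1 f=1 d=1 h=0 b=0 e=1 clk=1 j=0 a=0 g=1
  Δ1: clk:1→0, a:0→1
  Δ2: d:1→0, h:0→1, e:1→0, g:1→0
  Δ3: c:1→0, e:0→1, g:0→1
  Δ4: c:0→1, e:1→0, j:0→1
  Δ5: c:1→0, h:1→0, j:1→0
  Δ6: h:0→1, j:0→1
  Δ7: h:1→0
  (7Δ to stable)

7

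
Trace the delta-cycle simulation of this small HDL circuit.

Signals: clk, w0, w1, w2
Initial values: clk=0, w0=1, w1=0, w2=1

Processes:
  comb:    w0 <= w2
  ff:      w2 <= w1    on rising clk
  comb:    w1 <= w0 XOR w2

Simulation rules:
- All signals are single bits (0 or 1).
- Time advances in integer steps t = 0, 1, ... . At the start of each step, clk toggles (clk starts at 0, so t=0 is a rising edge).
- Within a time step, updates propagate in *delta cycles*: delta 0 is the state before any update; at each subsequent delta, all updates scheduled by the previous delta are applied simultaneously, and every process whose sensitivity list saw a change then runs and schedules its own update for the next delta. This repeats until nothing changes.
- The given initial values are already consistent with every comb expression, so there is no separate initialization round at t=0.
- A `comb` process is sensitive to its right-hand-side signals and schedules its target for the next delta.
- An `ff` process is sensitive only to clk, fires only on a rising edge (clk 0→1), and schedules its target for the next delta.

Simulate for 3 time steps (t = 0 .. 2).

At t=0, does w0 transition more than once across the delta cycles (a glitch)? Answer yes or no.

no

t=0 Δ0: clk=0 w1=0 w2=1 w0=1
  Δ1: clk:0→1
  Δ2: w2:1→0
  Δ3: w1:0→1, w0:1→0
  Δ4: w1:1→0
  (4Δ to stable)
t=1 Δ0: clk=1 w1=0 w2=0 w0=0
  Δ1: clk:1→0
  (1Δ to stable)
t=2 Δ0: clk=0 w1=0 w2=0 w0=0
  Δ1: clk:0→1
  (1Δ to stable)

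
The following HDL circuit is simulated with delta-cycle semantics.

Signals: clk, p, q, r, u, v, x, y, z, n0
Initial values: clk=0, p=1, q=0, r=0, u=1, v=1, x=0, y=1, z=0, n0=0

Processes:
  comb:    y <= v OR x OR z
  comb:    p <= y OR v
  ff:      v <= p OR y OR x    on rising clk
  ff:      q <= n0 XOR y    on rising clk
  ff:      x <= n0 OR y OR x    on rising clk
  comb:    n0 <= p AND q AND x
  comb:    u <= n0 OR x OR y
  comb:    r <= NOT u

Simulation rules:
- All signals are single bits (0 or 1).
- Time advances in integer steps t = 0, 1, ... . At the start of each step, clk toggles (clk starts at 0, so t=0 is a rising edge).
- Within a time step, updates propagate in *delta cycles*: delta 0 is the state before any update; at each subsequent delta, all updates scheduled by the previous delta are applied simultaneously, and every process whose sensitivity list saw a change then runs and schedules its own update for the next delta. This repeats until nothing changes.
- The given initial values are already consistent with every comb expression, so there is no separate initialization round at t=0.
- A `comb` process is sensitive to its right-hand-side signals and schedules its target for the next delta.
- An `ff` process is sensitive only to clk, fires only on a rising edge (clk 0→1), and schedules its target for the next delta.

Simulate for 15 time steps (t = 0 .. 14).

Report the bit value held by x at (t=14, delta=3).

1

[bits: u,z,q,r,p,y,n0,clk,v,x]
t=0: Δ0=1000110010 Δ1=1000110110 Δ2=1010110111 Δ3=1010111111 | 3Δ
t=1: Δ0=1010111111 Δ1=1010111011 | 1Δ
t=2: Δ0=1010111011 Δ1=1010111111 Δ2=1000111111 Δ3=1000110111 | 3Δ
t=3: Δ0=1000110111 Δ1=1000110011 | 1Δ
t=4: Δ0=1000110011 Δ1=1000110111 Δ2=1010110111 Δ3=1010111111 | 3Δ
t=5: Δ0=1010111111 Δ1=1010111011 | 1Δ
t=6: Δ0=1010111011 Δ1=1010111111 Δ2=1000111111 Δ3=1000110111 | 3Δ
t=7: Δ0=1000110111 Δ1=1000110011 | 1Δ
t=8: Δ0=1000110011 Δ1=1000110111 Δ2=1010110111 Δ3=1010111111 | 3Δ
t=9: Δ0=1010111111 Δ1=1010111011 | 1Δ
t=10: Δ0=1010111011 Δ1=1010111111 Δ2=1000111111 Δ3=1000110111 | 3Δ
t=11: Δ0=1000110111 Δ1=1000110011 | 1Δ
t=12: Δ0=1000110011 Δ1=1000110111 Δ2=1010110111 Δ3=1010111111 | 3Δ
t=13: Δ0=1010111111 Δ1=1010111011 | 1Δ
t=14: Δ0=1010111011 Δ1=1010111111 Δ2=1000111111 Δ3=1000110111 | 3Δ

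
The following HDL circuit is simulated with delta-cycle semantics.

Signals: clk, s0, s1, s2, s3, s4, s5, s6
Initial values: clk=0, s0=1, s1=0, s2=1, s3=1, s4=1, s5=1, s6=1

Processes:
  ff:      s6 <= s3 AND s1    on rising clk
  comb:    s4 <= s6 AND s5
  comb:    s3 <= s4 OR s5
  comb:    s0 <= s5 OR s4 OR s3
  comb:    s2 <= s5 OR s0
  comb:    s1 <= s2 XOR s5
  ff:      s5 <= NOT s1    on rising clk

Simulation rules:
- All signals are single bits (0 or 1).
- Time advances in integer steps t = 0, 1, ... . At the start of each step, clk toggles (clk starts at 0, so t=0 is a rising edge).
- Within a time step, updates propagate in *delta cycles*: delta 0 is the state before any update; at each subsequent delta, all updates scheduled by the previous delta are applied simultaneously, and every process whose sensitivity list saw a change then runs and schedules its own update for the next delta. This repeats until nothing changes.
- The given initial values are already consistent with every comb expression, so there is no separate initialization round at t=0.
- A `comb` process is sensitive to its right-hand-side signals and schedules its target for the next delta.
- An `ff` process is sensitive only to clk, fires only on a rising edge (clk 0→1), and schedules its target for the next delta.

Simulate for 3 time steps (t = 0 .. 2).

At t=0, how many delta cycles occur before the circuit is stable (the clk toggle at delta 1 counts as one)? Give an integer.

3

t=0 Δ0: s6=1 s1=0 s4=1 s0=1 s5=1 s2=1 s3=1 clk=0
  Δ1: clk:0→1
  Δ2: s6:1→0
  Δ3: s4:1→0
  (3Δ to stable)
t=1 Δ0: s6=0 s1=0 s4=0 s0=1 s5=1 s2=1 s3=1 clk=1
  Δ1: clk:1→0
  (1Δ to stable)
t=2 Δ0: s6=0 s1=0 s4=0 s0=1 s5=1 s2=1 s3=1 clk=0
  Δ1: clk:0→1
  (1Δ to stable)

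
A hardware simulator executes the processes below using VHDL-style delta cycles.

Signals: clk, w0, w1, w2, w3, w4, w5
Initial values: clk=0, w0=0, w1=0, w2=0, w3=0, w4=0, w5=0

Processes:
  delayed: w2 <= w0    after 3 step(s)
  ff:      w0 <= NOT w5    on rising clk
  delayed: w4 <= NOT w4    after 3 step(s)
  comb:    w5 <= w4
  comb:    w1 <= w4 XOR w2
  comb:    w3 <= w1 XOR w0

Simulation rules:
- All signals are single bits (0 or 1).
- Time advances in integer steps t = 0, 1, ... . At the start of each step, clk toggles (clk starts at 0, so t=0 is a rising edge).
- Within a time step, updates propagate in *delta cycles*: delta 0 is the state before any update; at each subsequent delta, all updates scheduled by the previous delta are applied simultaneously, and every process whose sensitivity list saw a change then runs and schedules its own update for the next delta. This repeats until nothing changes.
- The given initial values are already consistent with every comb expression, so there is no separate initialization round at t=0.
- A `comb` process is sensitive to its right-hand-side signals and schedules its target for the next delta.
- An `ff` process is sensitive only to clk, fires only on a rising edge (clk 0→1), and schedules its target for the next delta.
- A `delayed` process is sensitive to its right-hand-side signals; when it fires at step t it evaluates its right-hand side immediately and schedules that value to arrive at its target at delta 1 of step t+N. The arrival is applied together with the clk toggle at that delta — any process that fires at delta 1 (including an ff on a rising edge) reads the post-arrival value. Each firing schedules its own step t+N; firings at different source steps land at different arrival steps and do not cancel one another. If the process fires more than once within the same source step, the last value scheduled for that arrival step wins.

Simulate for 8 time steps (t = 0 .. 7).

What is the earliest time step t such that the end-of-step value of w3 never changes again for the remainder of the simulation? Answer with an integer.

3

t0.Δ0 w5=0 w2=0 clk=0 w0=0 w4=0 w3=0 w1=0
t0.Δ1 w5=0 w2=0 clk=1 w0=0 w4=0 w3=0 w1=0
t0.Δ2 w5=0 w2=0 clk=1 w0=1 w4=0 w3=0 w1=0
t0.Δ3 w5=0 w2=0 clk=1 w0=1 w4=0 w3=1 w1=0
t1.Δ0 w5=0 w2=0 clk=1 w0=1 w4=0 w3=1 w1=0
t1.Δ1 w5=0 w2=0 clk=0 w0=1 w4=0 w3=1 w1=0
t2.Δ0 w5=0 w2=0 clk=0 w0=1 w4=0 w3=1 w1=0
t2.Δ1 w5=0 w2=0 clk=1 w0=1 w4=0 w3=1 w1=0
t3.Δ0 w5=0 w2=0 clk=1 w0=1 w4=0 w3=1 w1=0
t3.Δ1 w5=0 w2=1 clk=0 w0=1 w4=0 w3=1 w1=0
t3.Δ2 w5=0 w2=1 clk=0 w0=1 w4=0 w3=1 w1=1
t3.Δ3 w5=0 w2=1 clk=0 w0=1 w4=0 w3=0 w1=1
t4.Δ0 w5=0 w2=1 clk=0 w0=1 w4=0 w3=0 w1=1
t4.Δ1 w5=0 w2=1 clk=1 w0=1 w4=0 w3=0 w1=1
t5.Δ0 w5=0 w2=1 clk=1 w0=1 w4=0 w3=0 w1=1
t5.Δ1 w5=0 w2=1 clk=0 w0=1 w4=0 w3=0 w1=1
t6.Δ0 w5=0 w2=1 clk=0 w0=1 w4=0 w3=0 w1=1
t6.Δ1 w5=0 w2=1 clk=1 w0=1 w4=0 w3=0 w1=1
t7.Δ0 w5=0 w2=1 clk=1 w0=1 w4=0 w3=0 w1=1
t7.Δ1 w5=0 w2=1 clk=0 w0=1 w4=0 w3=0 w1=1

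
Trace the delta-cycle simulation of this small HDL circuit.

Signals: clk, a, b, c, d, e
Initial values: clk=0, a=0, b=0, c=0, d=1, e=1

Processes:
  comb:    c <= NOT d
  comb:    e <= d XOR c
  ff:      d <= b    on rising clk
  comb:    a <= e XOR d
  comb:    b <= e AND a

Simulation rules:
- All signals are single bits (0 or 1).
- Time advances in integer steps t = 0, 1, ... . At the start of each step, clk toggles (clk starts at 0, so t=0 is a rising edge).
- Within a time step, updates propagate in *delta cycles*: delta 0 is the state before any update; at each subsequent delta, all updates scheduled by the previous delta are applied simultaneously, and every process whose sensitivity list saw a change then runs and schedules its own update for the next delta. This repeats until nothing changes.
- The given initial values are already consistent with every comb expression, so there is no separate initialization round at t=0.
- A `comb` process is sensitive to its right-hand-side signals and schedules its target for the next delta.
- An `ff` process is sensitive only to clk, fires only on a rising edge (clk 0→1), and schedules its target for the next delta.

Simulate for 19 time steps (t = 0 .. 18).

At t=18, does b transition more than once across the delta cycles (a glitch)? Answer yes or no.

yes

t0.Δ0 clk=0 a=0 c=0 d=1 e=1 b=0
t0.Δ1 clk=1 a=0 c=0 d=1 e=1 b=0
t0.Δ2 clk=1 a=0 c=0 d=0 e=1 b=0
t0.Δ3 clk=1 a=1 c=1 d=0 e=0 b=0
t0.Δ4 clk=1 a=0 c=1 d=0 e=1 b=0
t0.Δ5 clk=1 a=1 c=1 d=0 e=1 b=0
t0.Δ6 clk=1 a=1 c=1 d=0 e=1 b=1
t1.Δ0 clk=1 a=1 c=1 d=0 e=1 b=1
t1.Δ1 clk=0 a=1 c=1 d=0 e=1 b=1
t2.Δ0 clk=0 a=1 c=1 d=0 e=1 b=1
t2.Δ1 clk=1 a=1 c=1 d=0 e=1 b=1
t2.Δ2 clk=1 a=1 c=1 d=1 e=1 b=1
t2.Δ3 clk=1 a=0 c=0 d=1 e=0 b=1
t2.Δ4 clk=1 a=1 c=0 d=1 e=1 b=0
t2.Δ5 clk=1 a=0 c=0 d=1 e=1 b=1
t2.Δ6 clk=1 a=0 c=0 d=1 e=1 b=0
t3.Δ0 clk=1 a=0 c=0 d=1 e=1 b=0
t3.Δ1 clk=0 a=0 c=0 d=1 e=1 b=0
t4.Δ0 clk=0 a=0 c=0 d=1 e=1 b=0
t4.Δ1 clk=1 a=0 c=0 d=1 e=1 b=0
t4.Δ2 clk=1 a=0 c=0 d=0 e=1 b=0
t4.Δ3 clk=1 a=1 c=1 d=0 e=0 b=0
t4.Δ4 clk=1 a=0 c=1 d=0 e=1 b=0
t4.Δ5 clk=1 a=1 c=1 d=0 e=1 b=0
t4.Δ6 clk=1 a=1 c=1 d=0 e=1 b=1
t5.Δ0 clk=1 a=1 c=1 d=0 e=1 b=1
t5.Δ1 clk=0 a=1 c=1 d=0 e=1 b=1
t6.Δ0 clk=0 a=1 c=1 d=0 e=1 b=1
t6.Δ1 clk=1 a=1 c=1 d=0 e=1 b=1
t6.Δ2 clk=1 a=1 c=1 d=1 e=1 b=1
t6.Δ3 clk=1 a=0 c=0 d=1 e=0 b=1
t6.Δ4 clk=1 a=1 c=0 d=1 e=1 b=0
t6.Δ5 clk=1 a=0 c=0 d=1 e=1 b=1
t6.Δ6 clk=1 a=0 c=0 d=1 e=1 b=0
t7.Δ0 clk=1 a=0 c=0 d=1 e=1 b=0
t7.Δ1 clk=0 a=0 c=0 d=1 e=1 b=0
t8.Δ0 clk=0 a=0 c=0 d=1 e=1 b=0
t8.Δ1 clk=1 a=0 c=0 d=1 e=1 b=0
t8.Δ2 clk=1 a=0 c=0 d=0 e=1 b=0
t8.Δ3 clk=1 a=1 c=1 d=0 e=0 b=0
t8.Δ4 clk=1 a=0 c=1 d=0 e=1 b=0
t8.Δ5 clk=1 a=1 c=1 d=0 e=1 b=0
t8.Δ6 clk=1 a=1 c=1 d=0 e=1 b=1
t9.Δ0 clk=1 a=1 c=1 d=0 e=1 b=1
t9.Δ1 clk=0 a=1 c=1 d=0 e=1 b=1
t10.Δ0 clk=0 a=1 c=1 d=0 e=1 b=1
t10.Δ1 clk=1 a=1 c=1 d=0 e=1 b=1
t10.Δ2 clk=1 a=1 c=1 d=1 e=1 b=1
t10.Δ3 clk=1 a=0 c=0 d=1 e=0 b=1
t10.Δ4 clk=1 a=1 c=0 d=1 e=1 b=0
t10.Δ5 clk=1 a=0 c=0 d=1 e=1 b=1
t10.Δ6 clk=1 a=0 c=0 d=1 e=1 b=0
t11.Δ0 clk=1 a=0 c=0 d=1 e=1 b=0
t11.Δ1 clk=0 a=0 c=0 d=1 e=1 b=0
t12.Δ0 clk=0 a=0 c=0 d=1 e=1 b=0
t12.Δ1 clk=1 a=0 c=0 d=1 e=1 b=0
t12.Δ2 clk=1 a=0 c=0 d=0 e=1 b=0
t12.Δ3 clk=1 a=1 c=1 d=0 e=0 b=0
t12.Δ4 clk=1 a=0 c=1 d=0 e=1 b=0
t12.Δ5 clk=1 a=1 c=1 d=0 e=1 b=0
t12.Δ6 clk=1 a=1 c=1 d=0 e=1 b=1
t13.Δ0 clk=1 a=1 c=1 d=0 e=1 b=1
t13.Δ1 clk=0 a=1 c=1 d=0 e=1 b=1
t14.Δ0 clk=0 a=1 c=1 d=0 e=1 b=1
t14.Δ1 clk=1 a=1 c=1 d=0 e=1 b=1
t14.Δ2 clk=1 a=1 c=1 d=1 e=1 b=1
t14.Δ3 clk=1 a=0 c=0 d=1 e=0 b=1
t14.Δ4 clk=1 a=1 c=0 d=1 e=1 b=0
t14.Δ5 clk=1 a=0 c=0 d=1 e=1 b=1
t14.Δ6 clk=1 a=0 c=0 d=1 e=1 b=0
t15.Δ0 clk=1 a=0 c=0 d=1 e=1 b=0
t15.Δ1 clk=0 a=0 c=0 d=1 e=1 b=0
t16.Δ0 clk=0 a=0 c=0 d=1 e=1 b=0
t16.Δ1 clk=1 a=0 c=0 d=1 e=1 b=0
t16.Δ2 clk=1 a=0 c=0 d=0 e=1 b=0
t16.Δ3 clk=1 a=1 c=1 d=0 e=0 b=0
t16.Δ4 clk=1 a=0 c=1 d=0 e=1 b=0
t16.Δ5 clk=1 a=1 c=1 d=0 e=1 b=0
t16.Δ6 clk=1 a=1 c=1 d=0 e=1 b=1
t17.Δ0 clk=1 a=1 c=1 d=0 e=1 b=1
t17.Δ1 clk=0 a=1 c=1 d=0 e=1 b=1
t18.Δ0 clk=0 a=1 c=1 d=0 e=1 b=1
t18.Δ1 clk=1 a=1 c=1 d=0 e=1 b=1
t18.Δ2 clk=1 a=1 c=1 d=1 e=1 b=1
t18.Δ3 clk=1 a=0 c=0 d=1 e=0 b=1
t18.Δ4 clk=1 a=1 c=0 d=1 e=1 b=0
t18.Δ5 clk=1 a=0 c=0 d=1 e=1 b=1
t18.Δ6 clk=1 a=0 c=0 d=1 e=1 b=0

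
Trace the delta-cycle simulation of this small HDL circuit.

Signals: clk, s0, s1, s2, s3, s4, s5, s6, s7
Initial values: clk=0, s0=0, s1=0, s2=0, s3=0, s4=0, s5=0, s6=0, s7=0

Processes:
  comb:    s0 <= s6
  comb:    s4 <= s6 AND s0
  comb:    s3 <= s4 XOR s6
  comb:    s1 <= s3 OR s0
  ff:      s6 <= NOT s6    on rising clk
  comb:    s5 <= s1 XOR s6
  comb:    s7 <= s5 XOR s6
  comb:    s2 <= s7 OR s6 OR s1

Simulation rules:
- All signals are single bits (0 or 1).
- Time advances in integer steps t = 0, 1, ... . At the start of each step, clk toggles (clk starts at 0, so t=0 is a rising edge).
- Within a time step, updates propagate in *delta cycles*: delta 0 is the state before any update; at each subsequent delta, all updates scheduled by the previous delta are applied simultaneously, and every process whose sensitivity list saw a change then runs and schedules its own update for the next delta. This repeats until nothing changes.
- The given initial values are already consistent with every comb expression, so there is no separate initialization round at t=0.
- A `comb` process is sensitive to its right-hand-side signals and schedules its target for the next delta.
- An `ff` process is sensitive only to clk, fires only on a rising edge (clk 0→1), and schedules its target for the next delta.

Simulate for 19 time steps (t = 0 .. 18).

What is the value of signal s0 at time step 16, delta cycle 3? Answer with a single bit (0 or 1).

[bits: s2,s7,s6,s5,s1,s3,clk,s4,s0]
t=0: Δ0=000000000 Δ1=000000100 Δ2=001000100 Δ3=111101101 Δ4=101111111 Δ5=101010111 Δ6=111010111 | 6Δ
t=1: Δ0=111010111 Δ1=111010011 | 1Δ
t=2: Δ0=111010011 Δ1=111010111 Δ2=110010111 Δ3=100111100 Δ4=110110100 Δ5=110100100 Δ6=110000100 Δ7=100000100 Δ8=000000100 | 8Δ
t=3: Δ0=000000100 Δ1=000000000 | 1Δ
t=4: Δ0=000000000 Δ1=000000100 Δ2=001000100 Δ3=111101101 Δ4=101111111 Δ5=101010111 Δ6=111010111 | 6Δ
t=5: Δ0=111010111 Δ1=111010011 | 1Δ
t=6: Δ0=111010011 Δ1=111010111 Δ2=110010111 Δ3=100111100 Δ4=110110100 Δ5=110100100 Δ6=110000100 Δ7=100000100 Δ8=000000100 | 8Δ
t=7: Δ0=000000100 Δ1=000000000 | 1Δ
t=8: Δ0=000000000 Δ1=000000100 Δ2=001000100 Δ3=111101101 Δ4=101111111 Δ5=101010111 Δ6=111010111 | 6Δ
t=9: Δ0=111010111 Δ1=111010011 | 1Δ
t=10: Δ0=111010011 Δ1=111010111 Δ2=110010111 Δ3=100111100 Δ4=110110100 Δ5=110100100 Δ6=110000100 Δ7=100000100 Δ8=000000100 | 8Δ
t=11: Δ0=000000100 Δ1=000000000 | 1Δ
t=12: Δ0=000000000 Δ1=000000100 Δ2=001000100 Δ3=111101101 Δ4=101111111 Δ5=101010111 Δ6=111010111 | 6Δ
t=13: Δ0=111010111 Δ1=111010011 | 1Δ
t=14: Δ0=111010011 Δ1=111010111 Δ2=110010111 Δ3=100111100 Δ4=110110100 Δ5=110100100 Δ6=110000100 Δ7=100000100 Δ8=000000100 | 8Δ
t=15: Δ0=000000100 Δ1=000000000 | 1Δ
t=16: Δ0=000000000 Δ1=000000100 Δ2=001000100 Δ3=111101101 Δ4=101111111 Δ5=101010111 Δ6=111010111 | 6Δ
t=17: Δ0=111010111 Δ1=111010011 | 1Δ
t=18: Δ0=111010011 Δ1=111010111 Δ2=110010111 Δ3=100111100 Δ4=110110100 Δ5=110100100 Δ6=110000100 Δ7=100000100 Δ8=000000100 | 8Δ

1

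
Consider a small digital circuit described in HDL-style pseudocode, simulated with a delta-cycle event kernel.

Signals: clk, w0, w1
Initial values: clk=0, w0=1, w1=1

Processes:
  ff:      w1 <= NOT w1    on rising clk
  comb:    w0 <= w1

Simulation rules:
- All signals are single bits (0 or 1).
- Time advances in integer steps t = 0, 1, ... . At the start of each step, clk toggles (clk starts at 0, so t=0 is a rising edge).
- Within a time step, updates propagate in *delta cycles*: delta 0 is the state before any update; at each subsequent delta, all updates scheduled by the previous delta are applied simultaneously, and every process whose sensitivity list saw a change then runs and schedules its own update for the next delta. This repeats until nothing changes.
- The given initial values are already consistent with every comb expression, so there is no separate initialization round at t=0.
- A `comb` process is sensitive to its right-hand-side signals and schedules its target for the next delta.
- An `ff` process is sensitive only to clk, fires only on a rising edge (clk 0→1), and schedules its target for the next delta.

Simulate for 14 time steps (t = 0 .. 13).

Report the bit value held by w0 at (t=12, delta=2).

[bits: w0,w1,clk]
t=0: Δ0=110 Δ1=111 Δ2=101 Δ3=001 | 3Δ
t=1: Δ0=001 Δ1=000 | 1Δ
t=2: Δ0=000 Δ1=001 Δ2=011 Δ3=111 | 3Δ
t=3: Δ0=111 Δ1=110 | 1Δ
t=4: Δ0=110 Δ1=111 Δ2=101 Δ3=001 | 3Δ
t=5: Δ0=001 Δ1=000 | 1Δ
t=6: Δ0=000 Δ1=001 Δ2=011 Δ3=111 | 3Δ
t=7: Δ0=111 Δ1=110 | 1Δ
t=8: Δ0=110 Δ1=111 Δ2=101 Δ3=001 | 3Δ
t=9: Δ0=001 Δ1=000 | 1Δ
t=10: Δ0=000 Δ1=001 Δ2=011 Δ3=111 | 3Δ
t=11: Δ0=111 Δ1=110 | 1Δ
t=12: Δ0=110 Δ1=111 Δ2=101 Δ3=001 | 3Δ
t=13: Δ0=001 Δ1=000 | 1Δ

1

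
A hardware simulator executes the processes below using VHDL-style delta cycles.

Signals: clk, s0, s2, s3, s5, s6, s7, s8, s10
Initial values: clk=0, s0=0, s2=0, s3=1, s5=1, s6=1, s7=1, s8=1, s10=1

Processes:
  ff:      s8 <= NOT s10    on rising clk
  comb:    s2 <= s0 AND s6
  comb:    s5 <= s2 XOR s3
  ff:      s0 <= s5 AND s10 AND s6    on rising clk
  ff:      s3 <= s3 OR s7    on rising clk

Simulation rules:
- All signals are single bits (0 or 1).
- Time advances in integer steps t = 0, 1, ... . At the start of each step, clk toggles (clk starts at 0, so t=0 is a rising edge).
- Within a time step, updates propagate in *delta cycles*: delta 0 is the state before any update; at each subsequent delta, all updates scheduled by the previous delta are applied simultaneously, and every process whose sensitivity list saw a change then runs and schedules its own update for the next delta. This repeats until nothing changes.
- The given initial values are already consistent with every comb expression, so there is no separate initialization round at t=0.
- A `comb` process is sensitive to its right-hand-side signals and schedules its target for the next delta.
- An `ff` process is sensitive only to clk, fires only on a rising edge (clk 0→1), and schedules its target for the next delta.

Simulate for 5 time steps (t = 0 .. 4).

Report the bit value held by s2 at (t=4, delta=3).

t0.Δ0 s6=1 s7=1 s5=1 s0=0 s10=1 s8=1 s2=0 clk=0 s3=1
t0.Δ1 s6=1 s7=1 s5=1 s0=0 s10=1 s8=1 s2=0 clk=1 s3=1
t0.Δ2 s6=1 s7=1 s5=1 s0=1 s10=1 s8=0 s2=0 clk=1 s3=1
t0.Δ3 s6=1 s7=1 s5=1 s0=1 s10=1 s8=0 s2=1 clk=1 s3=1
t0.Δ4 s6=1 s7=1 s5=0 s0=1 s10=1 s8=0 s2=1 clk=1 s3=1
t1.Δ0 s6=1 s7=1 s5=0 s0=1 s10=1 s8=0 s2=1 clk=1 s3=1
t1.Δ1 s6=1 s7=1 s5=0 s0=1 s10=1 s8=0 s2=1 clk=0 s3=1
t2.Δ0 s6=1 s7=1 s5=0 s0=1 s10=1 s8=0 s2=1 clk=0 s3=1
t2.Δ1 s6=1 s7=1 s5=0 s0=1 s10=1 s8=0 s2=1 clk=1 s3=1
t2.Δ2 s6=1 s7=1 s5=0 s0=0 s10=1 s8=0 s2=1 clk=1 s3=1
t2.Δ3 s6=1 s7=1 s5=0 s0=0 s10=1 s8=0 s2=0 clk=1 s3=1
t2.Δ4 s6=1 s7=1 s5=1 s0=0 s10=1 s8=0 s2=0 clk=1 s3=1
t3.Δ0 s6=1 s7=1 s5=1 s0=0 s10=1 s8=0 s2=0 clk=1 s3=1
t3.Δ1 s6=1 s7=1 s5=1 s0=0 s10=1 s8=0 s2=0 clk=0 s3=1
t4.Δ0 s6=1 s7=1 s5=1 s0=0 s10=1 s8=0 s2=0 clk=0 s3=1
t4.Δ1 s6=1 s7=1 s5=1 s0=0 s10=1 s8=0 s2=0 clk=1 s3=1
t4.Δ2 s6=1 s7=1 s5=1 s0=1 s10=1 s8=0 s2=0 clk=1 s3=1
t4.Δ3 s6=1 s7=1 s5=1 s0=1 s10=1 s8=0 s2=1 clk=1 s3=1
t4.Δ4 s6=1 s7=1 s5=0 s0=1 s10=1 s8=0 s2=1 clk=1 s3=1

1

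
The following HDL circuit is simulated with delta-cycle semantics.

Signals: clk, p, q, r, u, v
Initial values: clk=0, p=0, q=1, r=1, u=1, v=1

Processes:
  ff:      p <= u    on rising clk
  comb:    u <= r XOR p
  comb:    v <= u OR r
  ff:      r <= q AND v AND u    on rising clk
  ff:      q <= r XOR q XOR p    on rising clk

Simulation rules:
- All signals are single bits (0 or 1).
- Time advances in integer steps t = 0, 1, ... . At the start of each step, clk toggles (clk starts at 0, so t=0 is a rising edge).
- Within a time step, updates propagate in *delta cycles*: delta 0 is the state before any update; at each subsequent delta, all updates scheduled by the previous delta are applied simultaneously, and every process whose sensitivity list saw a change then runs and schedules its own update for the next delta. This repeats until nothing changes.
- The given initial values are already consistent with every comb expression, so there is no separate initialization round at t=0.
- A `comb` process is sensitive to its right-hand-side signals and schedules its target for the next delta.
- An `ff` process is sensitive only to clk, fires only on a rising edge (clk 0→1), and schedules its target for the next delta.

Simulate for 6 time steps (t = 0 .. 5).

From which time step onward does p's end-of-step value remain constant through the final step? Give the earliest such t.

2

[bits: clk,p,u,r,q,v]
t=0: Δ0=001111 Δ1=101111 Δ2=111101 Δ3=110101 | 3Δ
t=1: Δ0=110101 Δ1=010101 | 1Δ
t=2: Δ0=010101 Δ1=110101 Δ2=100001 Δ3=100000 | 3Δ
t=3: Δ0=100000 Δ1=000000 | 1Δ
t=4: Δ0=000000 Δ1=100000 | 1Δ
t=5: Δ0=100000 Δ1=000000 | 1Δ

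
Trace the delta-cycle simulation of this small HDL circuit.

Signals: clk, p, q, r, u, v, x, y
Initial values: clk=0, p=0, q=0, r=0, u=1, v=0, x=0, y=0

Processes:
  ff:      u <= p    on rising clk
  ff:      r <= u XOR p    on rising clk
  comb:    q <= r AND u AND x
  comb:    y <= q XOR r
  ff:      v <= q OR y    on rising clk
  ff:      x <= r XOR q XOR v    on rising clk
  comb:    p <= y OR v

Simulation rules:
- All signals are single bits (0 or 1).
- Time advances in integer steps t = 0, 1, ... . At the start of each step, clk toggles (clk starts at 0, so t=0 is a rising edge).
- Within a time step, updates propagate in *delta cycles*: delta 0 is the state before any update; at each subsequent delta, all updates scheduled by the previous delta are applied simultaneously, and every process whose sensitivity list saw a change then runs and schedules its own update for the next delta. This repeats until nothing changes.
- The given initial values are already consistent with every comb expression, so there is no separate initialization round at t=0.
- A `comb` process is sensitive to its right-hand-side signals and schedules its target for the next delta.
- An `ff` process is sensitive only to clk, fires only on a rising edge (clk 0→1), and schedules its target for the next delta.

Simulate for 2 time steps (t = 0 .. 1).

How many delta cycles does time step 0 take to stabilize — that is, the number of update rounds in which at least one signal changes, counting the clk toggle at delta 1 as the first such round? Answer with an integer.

t=0 Δ0: x=0 p=0 clk=0 q=0 y=0 v=0 u=1 r=0
  Δ1: clk:0→1
  Δ2: u:1→0, r:0→1
  Δ3: y:0→1
  Δ4: p:0→1
  (4Δ to stable)
t=1 Δ0: x=0 p=1 clk=1 q=0 y=1 v=0 u=0 r=1
  Δ1: clk:1→0
  (1Δ to stable)

4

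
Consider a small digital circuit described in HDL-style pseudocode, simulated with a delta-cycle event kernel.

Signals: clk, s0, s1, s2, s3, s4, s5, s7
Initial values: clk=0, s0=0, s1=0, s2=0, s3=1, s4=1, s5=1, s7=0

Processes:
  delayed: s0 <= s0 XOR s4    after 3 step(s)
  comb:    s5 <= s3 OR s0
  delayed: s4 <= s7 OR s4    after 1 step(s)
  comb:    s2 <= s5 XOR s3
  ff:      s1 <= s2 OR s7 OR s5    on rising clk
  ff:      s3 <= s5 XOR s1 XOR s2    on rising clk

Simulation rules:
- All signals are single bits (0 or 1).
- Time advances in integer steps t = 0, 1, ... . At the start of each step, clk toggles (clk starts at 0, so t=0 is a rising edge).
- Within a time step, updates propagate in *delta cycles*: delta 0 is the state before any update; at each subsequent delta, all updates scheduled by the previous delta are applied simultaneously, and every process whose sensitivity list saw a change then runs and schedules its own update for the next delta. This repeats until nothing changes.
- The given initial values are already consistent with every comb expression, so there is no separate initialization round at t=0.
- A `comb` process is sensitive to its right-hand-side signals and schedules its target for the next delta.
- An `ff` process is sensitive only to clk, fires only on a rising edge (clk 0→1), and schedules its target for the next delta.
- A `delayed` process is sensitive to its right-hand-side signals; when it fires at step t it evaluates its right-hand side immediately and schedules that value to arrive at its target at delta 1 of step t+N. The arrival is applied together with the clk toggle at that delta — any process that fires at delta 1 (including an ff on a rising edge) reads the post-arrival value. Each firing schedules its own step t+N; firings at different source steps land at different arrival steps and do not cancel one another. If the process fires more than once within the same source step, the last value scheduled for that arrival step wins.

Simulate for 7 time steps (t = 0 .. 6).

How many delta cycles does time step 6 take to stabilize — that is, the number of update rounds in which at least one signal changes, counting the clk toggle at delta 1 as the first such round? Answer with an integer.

2

t0.Δ0 s2=0 clk=0 s0=0 s7=0 s3=1 s1=0 s5=1 s4=1
t0.Δ1 s2=0 clk=1 s0=0 s7=0 s3=1 s1=0 s5=1 s4=1
t0.Δ2 s2=0 clk=1 s0=0 s7=0 s3=1 s1=1 s5=1 s4=1
t1.Δ0 s2=0 clk=1 s0=0 s7=0 s3=1 s1=1 s5=1 s4=1
t1.Δ1 s2=0 clk=0 s0=0 s7=0 s3=1 s1=1 s5=1 s4=1
t2.Δ0 s2=0 clk=0 s0=0 s7=0 s3=1 s1=1 s5=1 s4=1
t2.Δ1 s2=0 clk=1 s0=0 s7=0 s3=1 s1=1 s5=1 s4=1
t2.Δ2 s2=0 clk=1 s0=0 s7=0 s3=0 s1=1 s5=1 s4=1
t2.Δ3 s2=1 clk=1 s0=0 s7=0 s3=0 s1=1 s5=0 s4=1
t2.Δ4 s2=0 clk=1 s0=0 s7=0 s3=0 s1=1 s5=0 s4=1
t3.Δ0 s2=0 clk=1 s0=0 s7=0 s3=0 s1=1 s5=0 s4=1
t3.Δ1 s2=0 clk=0 s0=0 s7=0 s3=0 s1=1 s5=0 s4=1
t4.Δ0 s2=0 clk=0 s0=0 s7=0 s3=0 s1=1 s5=0 s4=1
t4.Δ1 s2=0 clk=1 s0=0 s7=0 s3=0 s1=1 s5=0 s4=1
t4.Δ2 s2=0 clk=1 s0=0 s7=0 s3=1 s1=0 s5=0 s4=1
t4.Δ3 s2=1 clk=1 s0=0 s7=0 s3=1 s1=0 s5=1 s4=1
t4.Δ4 s2=0 clk=1 s0=0 s7=0 s3=1 s1=0 s5=1 s4=1
t5.Δ0 s2=0 clk=1 s0=0 s7=0 s3=1 s1=0 s5=1 s4=1
t5.Δ1 s2=0 clk=0 s0=0 s7=0 s3=1 s1=0 s5=1 s4=1
t6.Δ0 s2=0 clk=0 s0=0 s7=0 s3=1 s1=0 s5=1 s4=1
t6.Δ1 s2=0 clk=1 s0=0 s7=0 s3=1 s1=0 s5=1 s4=1
t6.Δ2 s2=0 clk=1 s0=0 s7=0 s3=1 s1=1 s5=1 s4=1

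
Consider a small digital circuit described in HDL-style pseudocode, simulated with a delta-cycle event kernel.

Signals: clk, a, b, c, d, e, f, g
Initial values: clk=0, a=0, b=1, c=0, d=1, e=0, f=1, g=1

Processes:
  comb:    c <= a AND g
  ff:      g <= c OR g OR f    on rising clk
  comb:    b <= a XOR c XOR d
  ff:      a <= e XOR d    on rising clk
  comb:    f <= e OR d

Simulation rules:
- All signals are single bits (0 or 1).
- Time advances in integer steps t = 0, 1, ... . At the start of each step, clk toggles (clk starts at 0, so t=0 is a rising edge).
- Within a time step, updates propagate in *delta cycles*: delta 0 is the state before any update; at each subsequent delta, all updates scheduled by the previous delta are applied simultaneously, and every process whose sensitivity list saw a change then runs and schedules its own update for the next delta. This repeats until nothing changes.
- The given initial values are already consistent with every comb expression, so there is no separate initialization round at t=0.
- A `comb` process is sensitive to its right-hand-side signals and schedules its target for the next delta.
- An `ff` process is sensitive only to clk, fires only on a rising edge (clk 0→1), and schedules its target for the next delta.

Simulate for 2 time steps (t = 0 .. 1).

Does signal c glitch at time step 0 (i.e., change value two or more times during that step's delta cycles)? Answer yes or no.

no

t=0 Δ0: c=0 f=1 g=1 d=1 b=1 e=0 a=0 clk=0
  Δ1: clk:0→1
  Δ2: a:0→1
  Δ3: c:0→1, b:1→0
  Δ4: b:0→1
  (4Δ to stable)
t=1 Δ0: c=1 f=1 g=1 d=1 b=1 e=0 a=1 clk=1
  Δ1: clk:1→0
  (1Δ to stable)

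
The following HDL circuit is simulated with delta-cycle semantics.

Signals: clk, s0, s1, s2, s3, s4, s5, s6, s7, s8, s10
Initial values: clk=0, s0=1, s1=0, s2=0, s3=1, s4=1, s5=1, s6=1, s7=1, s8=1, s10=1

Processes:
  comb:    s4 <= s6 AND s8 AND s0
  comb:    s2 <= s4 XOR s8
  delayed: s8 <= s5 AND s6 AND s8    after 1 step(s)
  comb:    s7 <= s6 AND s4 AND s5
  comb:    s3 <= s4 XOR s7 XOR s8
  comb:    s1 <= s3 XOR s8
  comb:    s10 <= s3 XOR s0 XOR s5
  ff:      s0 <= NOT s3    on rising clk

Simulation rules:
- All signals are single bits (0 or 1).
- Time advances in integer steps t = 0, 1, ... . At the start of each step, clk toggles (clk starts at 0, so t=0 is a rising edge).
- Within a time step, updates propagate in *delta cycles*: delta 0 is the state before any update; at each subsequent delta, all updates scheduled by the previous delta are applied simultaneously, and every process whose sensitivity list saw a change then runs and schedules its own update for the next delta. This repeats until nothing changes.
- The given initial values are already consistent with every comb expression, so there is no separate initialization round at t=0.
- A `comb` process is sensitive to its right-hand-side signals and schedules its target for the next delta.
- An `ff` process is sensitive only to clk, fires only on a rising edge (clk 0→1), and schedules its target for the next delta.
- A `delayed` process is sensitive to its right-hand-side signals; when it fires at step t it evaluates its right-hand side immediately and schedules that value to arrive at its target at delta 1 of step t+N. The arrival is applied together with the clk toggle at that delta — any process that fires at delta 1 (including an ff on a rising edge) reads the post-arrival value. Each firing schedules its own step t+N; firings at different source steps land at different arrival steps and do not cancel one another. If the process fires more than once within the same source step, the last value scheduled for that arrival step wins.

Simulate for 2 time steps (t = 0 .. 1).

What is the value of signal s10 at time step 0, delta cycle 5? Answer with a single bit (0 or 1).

t=0 Δ0: s1=0 s10=1 s2=0 s8=1 s7=1 s5=1 s6=1 clk=0 s0=1 s3=1 s4=1
  Δ1: clk:0→1
  Δ2: s0:1→0
  Δ3: s10:1→0, s4:1→0
  Δ4: s2:0→1, s7:1→0, s3:1→0
  Δ5: s1:0→1, s10:0→1, s3:0→1
  Δ6: s1:1→0, s10:1→0
  (6Δ to stable)
t=1 Δ0: s1=0 s10=0 s2=1 s8=1 s7=0 s5=1 s6=1 clk=1 s0=0 s3=1 s4=0
  Δ1: clk:1→0
  (1Δ to stable)

1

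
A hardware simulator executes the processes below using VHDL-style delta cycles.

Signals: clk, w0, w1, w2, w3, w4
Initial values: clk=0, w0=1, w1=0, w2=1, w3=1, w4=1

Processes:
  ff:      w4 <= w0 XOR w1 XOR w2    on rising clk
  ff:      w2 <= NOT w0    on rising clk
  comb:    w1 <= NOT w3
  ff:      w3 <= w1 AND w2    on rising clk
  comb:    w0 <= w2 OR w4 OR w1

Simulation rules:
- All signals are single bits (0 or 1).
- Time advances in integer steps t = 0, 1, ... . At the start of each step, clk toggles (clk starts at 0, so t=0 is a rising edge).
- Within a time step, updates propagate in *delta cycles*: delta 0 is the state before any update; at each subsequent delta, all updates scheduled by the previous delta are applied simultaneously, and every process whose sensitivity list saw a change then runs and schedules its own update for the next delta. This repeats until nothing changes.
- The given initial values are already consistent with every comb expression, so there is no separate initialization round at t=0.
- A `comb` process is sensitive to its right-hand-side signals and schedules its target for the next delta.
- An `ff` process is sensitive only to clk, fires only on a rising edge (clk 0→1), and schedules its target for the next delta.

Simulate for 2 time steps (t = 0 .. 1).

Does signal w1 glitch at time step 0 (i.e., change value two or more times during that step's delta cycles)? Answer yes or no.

no

t0.Δ0 w4=1 w2=1 w0=1 w1=0 w3=1 clk=0
t0.Δ1 w4=1 w2=1 w0=1 w1=0 w3=1 clk=1
t0.Δ2 w4=0 w2=0 w0=1 w1=0 w3=0 clk=1
t0.Δ3 w4=0 w2=0 w0=0 w1=1 w3=0 clk=1
t0.Δ4 w4=0 w2=0 w0=1 w1=1 w3=0 clk=1
t1.Δ0 w4=0 w2=0 w0=1 w1=1 w3=0 clk=1
t1.Δ1 w4=0 w2=0 w0=1 w1=1 w3=0 clk=0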